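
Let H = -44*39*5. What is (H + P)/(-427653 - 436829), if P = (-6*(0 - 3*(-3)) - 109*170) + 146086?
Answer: -59461/432241 ≈ -0.13756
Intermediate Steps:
H = -8580 (H = -1716*5 = -8580)
P = 127502 (P = (-6*(0 + 9) - 18530) + 146086 = (-6*9 - 18530) + 146086 = (-54 - 18530) + 146086 = -18584 + 146086 = 127502)
(H + P)/(-427653 - 436829) = (-8580 + 127502)/(-427653 - 436829) = 118922/(-864482) = 118922*(-1/864482) = -59461/432241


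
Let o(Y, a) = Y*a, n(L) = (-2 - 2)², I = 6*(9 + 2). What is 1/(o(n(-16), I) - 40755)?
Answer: -1/39699 ≈ -2.5190e-5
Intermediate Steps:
I = 66 (I = 6*11 = 66)
n(L) = 16 (n(L) = (-4)² = 16)
1/(o(n(-16), I) - 40755) = 1/(16*66 - 40755) = 1/(1056 - 40755) = 1/(-39699) = -1/39699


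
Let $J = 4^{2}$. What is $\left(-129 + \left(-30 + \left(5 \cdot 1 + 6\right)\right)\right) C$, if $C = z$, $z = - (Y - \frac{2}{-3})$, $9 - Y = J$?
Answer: $- \frac{2812}{3} \approx -937.33$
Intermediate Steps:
$J = 16$
$Y = -7$ ($Y = 9 - 16 = -7$)
$z = \frac{19}{3}$ ($z = - (-7 - \frac{2}{-3}) = - (-7 - - \frac{2}{3}) = - (-7 + \frac{2}{3}) = \left(-1\right) \left(- \frac{19}{3}\right) = \frac{19}{3} \approx 6.3333$)
$C = \frac{19}{3} \approx 6.3333$
$\left(-129 + \left(-30 + \left(5 \cdot 1 + 6\right)\right)\right) C = \left(-129 + \left(-30 + \left(5 \cdot 1 + 6\right)\right)\right) \frac{19}{3} = \left(-129 + \left(-30 + \left(5 + 6\right)\right)\right) \frac{19}{3} = \left(-129 + \left(-30 + 11\right)\right) \frac{19}{3} = \left(-129 - 19\right) \frac{19}{3} = \left(-148\right) \frac{19}{3} = - \frac{2812}{3}$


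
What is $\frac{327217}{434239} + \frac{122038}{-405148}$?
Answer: $\frac{39788827017}{87965531186} \approx 0.45232$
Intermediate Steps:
$\frac{327217}{434239} + \frac{122038}{-405148} = 327217 \cdot \frac{1}{434239} + 122038 \left(- \frac{1}{405148}\right) = \frac{327217}{434239} - \frac{61019}{202574} = \frac{39788827017}{87965531186}$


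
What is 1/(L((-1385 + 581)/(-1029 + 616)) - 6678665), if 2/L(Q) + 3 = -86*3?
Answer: -261/1743131567 ≈ -1.4973e-7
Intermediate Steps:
L(Q) = -2/261 (L(Q) = 2/(-3 - 86*3) = 2/(-3 - 258) = 2/(-261) = 2*(-1/261) = -2/261)
1/(L((-1385 + 581)/(-1029 + 616)) - 6678665) = 1/(-2/261 - 6678665) = 1/(-1743131567/261) = -261/1743131567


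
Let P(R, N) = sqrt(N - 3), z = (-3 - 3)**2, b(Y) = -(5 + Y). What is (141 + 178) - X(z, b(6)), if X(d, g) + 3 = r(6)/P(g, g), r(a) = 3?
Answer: 322 + 3*I*sqrt(14)/14 ≈ 322.0 + 0.80178*I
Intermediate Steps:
b(Y) = -5 - Y
z = 36 (z = (-6)**2 = 36)
P(R, N) = sqrt(-3 + N)
X(d, g) = -3 + 3/sqrt(-3 + g) (X(d, g) = -3 + 3/(sqrt(-3 + g)) = -3 + 3/sqrt(-3 + g))
(141 + 178) - X(z, b(6)) = (141 + 178) - (-3 + 3/sqrt(-3 + (-5 - 1*6))) = 319 - (-3 + 3/sqrt(-3 + (-5 - 6))) = 319 - (-3 + 3/sqrt(-3 - 11)) = 319 - (-3 + 3/sqrt(-14)) = 319 - (-3 + 3*(-I*sqrt(14)/14)) = 319 - (-3 - 3*I*sqrt(14)/14) = 319 + (3 + 3*I*sqrt(14)/14) = 322 + 3*I*sqrt(14)/14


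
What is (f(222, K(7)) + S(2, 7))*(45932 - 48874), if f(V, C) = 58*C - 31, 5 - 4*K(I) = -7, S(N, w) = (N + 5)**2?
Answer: -564864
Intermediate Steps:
S(N, w) = (5 + N)**2
K(I) = 3 (K(I) = 5/4 - 1/4*(-7) = 5/4 + 7/4 = 3)
f(V, C) = -31 + 58*C
(f(222, K(7)) + S(2, 7))*(45932 - 48874) = ((-31 + 58*3) + (5 + 2)**2)*(45932 - 48874) = ((-31 + 174) + 7**2)*(-2942) = (143 + 49)*(-2942) = 192*(-2942) = -564864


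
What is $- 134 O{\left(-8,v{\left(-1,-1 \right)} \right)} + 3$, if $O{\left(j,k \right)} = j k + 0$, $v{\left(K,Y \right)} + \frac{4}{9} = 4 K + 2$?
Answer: $- \frac{23557}{9} \approx -2617.4$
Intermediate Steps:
$v{\left(K,Y \right)} = \frac{14}{9} + 4 K$ ($v{\left(K,Y \right)} = - \frac{4}{9} + \left(4 K + 2\right) = - \frac{4}{9} + \left(2 + 4 K\right) = \frac{14}{9} + 4 K$)
$O{\left(j,k \right)} = j k$
$- 134 O{\left(-8,v{\left(-1,-1 \right)} \right)} + 3 = - 134 \left(- 8 \left(\frac{14}{9} + 4 \left(-1\right)\right)\right) + 3 = - 134 \left(- 8 \left(\frac{14}{9} - 4\right)\right) + 3 = - 134 \left(\left(-8\right) \left(- \frac{22}{9}\right)\right) + 3 = \left(-134\right) \frac{176}{9} + 3 = - \frac{23584}{9} + 3 = - \frac{23557}{9}$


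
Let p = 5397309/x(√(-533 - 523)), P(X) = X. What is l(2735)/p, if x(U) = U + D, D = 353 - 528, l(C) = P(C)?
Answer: -478625/5397309 + 10940*I*√66/5397309 ≈ -0.088678 + 0.016467*I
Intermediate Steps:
l(C) = C
D = -175
x(U) = -175 + U (x(U) = U - 175 = -175 + U)
p = 5397309/(-175 + 4*I*√66) (p = 5397309/(-175 + √(-533 - 523)) = 5397309/(-175 + √(-1056)) = 5397309/(-175 + 4*I*√66) ≈ -29814.0 - 5536.2*I)
l(2735)/p = 2735/(-944529075/31681 - 21589236*I*√66/31681)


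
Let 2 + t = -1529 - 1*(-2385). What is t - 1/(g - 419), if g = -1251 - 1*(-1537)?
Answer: 113583/133 ≈ 854.01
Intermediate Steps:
t = 854 (t = -2 + (-1529 - 1*(-2385)) = -2 + (-1529 + 2385) = -2 + 856 = 854)
g = 286 (g = -1251 + 1537 = 286)
t - 1/(g - 419) = 854 - 1/(286 - 419) = 854 - 1/(-133) = 854 - 1*(-1/133) = 854 + 1/133 = 113583/133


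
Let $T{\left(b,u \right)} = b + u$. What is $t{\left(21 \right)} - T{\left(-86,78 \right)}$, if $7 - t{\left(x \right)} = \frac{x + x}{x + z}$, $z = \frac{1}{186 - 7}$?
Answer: $\frac{24441}{1880} \approx 13.001$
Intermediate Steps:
$z = \frac{1}{179} \approx 0.0055866$
$t{\left(x \right)} = 7 - \frac{2 x}{\frac{1}{179} + x}$ ($t{\left(x \right)} = 7 - \frac{x + x}{x + \frac{1}{179}} = 7 - \frac{2 x}{\frac{1}{179} + x}$)
$t{\left(21 \right)} - T{\left(-86,78 \right)} = \frac{7 + 895 \cdot 21}{1 + 179 \cdot 21} - \left(-86 + 78\right) = \frac{7 + 18795}{1 + 3759} - -8 = \frac{1}{3760} \cdot 18802 + 8 = \frac{9401}{1880} + 8 = \frac{24441}{1880}$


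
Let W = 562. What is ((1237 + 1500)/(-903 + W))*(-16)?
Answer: 43792/341 ≈ 128.42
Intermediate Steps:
((1237 + 1500)/(-903 + W))*(-16) = ((1237 + 1500)/(-903 + 562))*(-16) = (2737/(-341))*(-16) = (2737*(-1/341))*(-16) = -2737/341*(-16) = 43792/341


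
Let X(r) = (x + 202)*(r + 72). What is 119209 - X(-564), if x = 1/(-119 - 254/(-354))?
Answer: 1144093991/5234 ≈ 2.1859e+5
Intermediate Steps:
x = -177/20936 (x = 1/(-119 - 254*(-1/354)) = 1/(-119 + 127/177) = 1/(-20936/177) = -177/20936 ≈ -0.0084543)
X(r) = 38060055/2617 + 4228895*r/20936 (X(r) = (-177/20936 + 202)*(r + 72) = 4228895*(72 + r)/20936 = 38060055/2617 + 4228895*r/20936)
119209 - X(-564) = 119209 - (38060055/2617 + (4228895/20936)*(-564)) = 119209 - (38060055/2617 - 596274195/5234) = 119209 - 1*(-520154085/5234) = 119209 + 520154085/5234 = 1144093991/5234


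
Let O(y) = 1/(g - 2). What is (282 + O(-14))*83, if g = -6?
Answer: 187165/8 ≈ 23396.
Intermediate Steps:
O(y) = -⅛ (O(y) = 1/(-6 - 2) = 1/(-8) = -⅛)
(282 + O(-14))*83 = (282 - ⅛)*83 = (2255/8)*83 = 187165/8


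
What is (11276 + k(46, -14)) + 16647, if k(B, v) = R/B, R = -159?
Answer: 1284299/46 ≈ 27920.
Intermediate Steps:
k(B, v) = -159/B
(11276 + k(46, -14)) + 16647 = (11276 - 159/46) + 16647 = 518537/46 + 16647 = 1284299/46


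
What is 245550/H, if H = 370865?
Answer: 49110/74173 ≈ 0.66210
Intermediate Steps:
245550/H = 245550/370865 = 245550*(1/370865) = 49110/74173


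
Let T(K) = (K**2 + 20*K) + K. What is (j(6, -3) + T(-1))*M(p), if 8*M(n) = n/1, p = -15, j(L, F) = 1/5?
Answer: 297/8 ≈ 37.125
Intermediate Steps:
j(L, F) = 1/5
T(K) = K**2 + 21*K
M(n) = n/8 (M(n) = (n/1)/8 = (n*1)/8 = n/8)
(j(6, -3) + T(-1))*M(p) = (1/5 - (21 - 1))*((1/8)*(-15)) = (1/5 - 1*20)*(-15/8) = (1/5 - 20)*(-15/8) = -99/5*(-15/8) = 297/8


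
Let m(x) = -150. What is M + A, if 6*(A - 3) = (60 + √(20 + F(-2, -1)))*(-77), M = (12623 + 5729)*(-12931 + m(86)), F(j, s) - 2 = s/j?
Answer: -240063279 - 77*√10/4 ≈ -2.4006e+8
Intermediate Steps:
F(j, s) = 2 + s/j
M = -240062512 (M = (12623 + 5729)*(-12931 - 150) = 18352*(-13081) = -240062512)
A = -767 - 77*√10/4 (A = 3 + ((60 + √(20 + (2 - 1/(-2))))*(-77))/6 = 3 + ((60 + √(20 + (2 - 1*(-½))))*(-77))/6 = 3 + ((60 + √(20 + (2 + ½)))*(-77))/6 = 3 + ((60 + √(20 + 5/2))*(-77))/6 = 3 + ((60 + √(45/2))*(-77))/6 = 3 + ((60 + 3*√10/2)*(-77))/6 = 3 + (-4620 - 231*√10/2)/6 = 3 + (-770 - 77*√10/4) = -767 - 77*√10/4 ≈ -827.87)
M + A = -240062512 + (-767 - 77*√10/4) = -240063279 - 77*√10/4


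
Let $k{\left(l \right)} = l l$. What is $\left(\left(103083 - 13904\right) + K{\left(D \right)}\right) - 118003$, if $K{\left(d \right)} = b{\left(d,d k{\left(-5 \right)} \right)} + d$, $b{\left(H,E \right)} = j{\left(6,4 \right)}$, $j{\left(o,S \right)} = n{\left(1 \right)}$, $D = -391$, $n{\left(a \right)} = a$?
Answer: $-29214$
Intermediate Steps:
$k{\left(l \right)} = l^{2}$
$j{\left(o,S \right)} = 1$
$b{\left(H,E \right)} = 1$
$K{\left(d \right)} = 1 + d$
$\left(\left(103083 - 13904\right) + K{\left(D \right)}\right) - 118003 = \left(\left(103083 - 13904\right) + \left(1 - 391\right)\right) - 118003 = \left(89179 - 390\right) - 118003 = 88789 - 118003 = -29214$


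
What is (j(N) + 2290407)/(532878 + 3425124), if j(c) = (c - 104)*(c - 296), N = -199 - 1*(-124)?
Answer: 1178408/1979001 ≈ 0.59546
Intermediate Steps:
N = -75 (N = -199 + 124 = -75)
j(c) = (-296 + c)*(-104 + c) (j(c) = (-104 + c)*(-296 + c) = (-296 + c)*(-104 + c))
(j(N) + 2290407)/(532878 + 3425124) = ((30784 + (-75)² - 400*(-75)) + 2290407)/(532878 + 3425124) = ((30784 + 5625 + 30000) + 2290407)/3958002 = (66409 + 2290407)*(1/3958002) = 2356816*(1/3958002) = 1178408/1979001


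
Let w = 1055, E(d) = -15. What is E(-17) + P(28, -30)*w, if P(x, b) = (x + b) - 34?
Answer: -37995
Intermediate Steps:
P(x, b) = -34 + b + x (P(x, b) = (b + x) - 34 = -34 + b + x)
E(-17) + P(28, -30)*w = -15 + (-34 - 30 + 28)*1055 = -15 - 36*1055 = -15 - 37980 = -37995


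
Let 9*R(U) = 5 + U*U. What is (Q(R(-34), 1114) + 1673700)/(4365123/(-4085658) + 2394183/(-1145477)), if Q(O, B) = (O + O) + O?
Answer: -2611590936818025114/4927320308695 ≈ -5.3002e+5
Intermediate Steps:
R(U) = 5/9 + U²/9 (R(U) = (5 + U*U)/9 = (5 + U²)/9 = 5/9 + U²/9)
Q(O, B) = 3*O (Q(O, B) = 2*O + O = 3*O)
(Q(R(-34), 1114) + 1673700)/(4365123/(-4085658) + 2394183/(-1145477)) = (3*(5/9 + (⅑)*(-34)²) + 1673700)/(4365123/(-4085658) + 2394183/(-1145477)) = (3*(5/9 + (⅑)*1156) + 1673700)/(4365123*(-1/4085658) + 2394183*(-1/1145477)) = (3*(5/9 + 1156/9) + 1673700)/(-1455041/1361886 - 2394183/1145477) = (3*129 + 1673700)/(-4927320308695/1560009089622) = (387 + 1673700)*(-1560009089622/4927320308695) = 1674087*(-1560009089622/4927320308695) = -2611590936818025114/4927320308695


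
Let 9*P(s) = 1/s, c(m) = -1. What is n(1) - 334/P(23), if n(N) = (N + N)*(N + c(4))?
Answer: -69138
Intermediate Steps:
P(s) = 1/(9*s)
n(N) = 2*N*(-1 + N) (n(N) = (N + N)*(N - 1) = (2*N)*(-1 + N) = 2*N*(-1 + N))
n(1) - 334/P(23) = 2*1*(-1 + 1) - 334/((1/9)/23) = 2*1*0 - 334/((1/9)*(1/23)) = 0 - 334/1/207 = 0 - 334*207 = 0 - 1*69138 = 0 - 69138 = -69138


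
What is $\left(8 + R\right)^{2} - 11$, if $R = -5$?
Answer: $-2$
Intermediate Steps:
$\left(8 + R\right)^{2} - 11 = \left(8 - 5\right)^{2} - 11 = 3^{2} - 11 = 9 - 11 = -2$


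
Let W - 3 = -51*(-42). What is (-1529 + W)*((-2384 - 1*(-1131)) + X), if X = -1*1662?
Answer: -1795640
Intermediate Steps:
X = -1662
W = 2145 (W = 3 - 51*(-42) = 3 + 2142 = 2145)
(-1529 + W)*((-2384 - 1*(-1131)) + X) = (-1529 + 2145)*((-2384 - 1*(-1131)) - 1662) = 616*((-2384 + 1131) - 1662) = 616*(-1253 - 1662) = 616*(-2915) = -1795640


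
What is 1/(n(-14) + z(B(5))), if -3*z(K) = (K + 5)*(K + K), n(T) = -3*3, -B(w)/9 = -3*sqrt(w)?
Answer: -271/656469 + 10*sqrt(5)/656469 ≈ -0.00037875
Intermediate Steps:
B(w) = 27*sqrt(w) (B(w) = -(-27)*sqrt(w) = 27*sqrt(w))
n(T) = -9
z(K) = -2*K*(5 + K)/3 (z(K) = -(K + 5)*(K + K)/3 = -(5 + K)*2*K/3 = -2*K*(5 + K)/3)
1/(n(-14) + z(B(5))) = 1/(-9 - 2*27*sqrt(5)*(5 + 27*sqrt(5))/3) = 1/(-9 - 18*sqrt(5)*(5 + 27*sqrt(5)))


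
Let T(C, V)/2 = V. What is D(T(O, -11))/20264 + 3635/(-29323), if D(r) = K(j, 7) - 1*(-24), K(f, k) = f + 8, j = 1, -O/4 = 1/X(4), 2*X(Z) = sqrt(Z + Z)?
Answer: -72691981/594201272 ≈ -0.12234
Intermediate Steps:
X(Z) = sqrt(2)*sqrt(Z)/2 (X(Z) = sqrt(Z + Z)/2 = sqrt(2*Z)/2 = (sqrt(2)*sqrt(Z))/2 = sqrt(2)*sqrt(Z)/2)
O = -2*sqrt(2) (O = -4*sqrt(2)/2 = -2*sqrt(2) ≈ -2.8284)
K(f, k) = 8 + f
T(C, V) = 2*V
D(r) = 33 (D(r) = (8 + 1) - 1*(-24) = 9 + 24 = 33)
D(T(O, -11))/20264 + 3635/(-29323) = 33/20264 + 3635/(-29323) = 33*(1/20264) + 3635*(-1/29323) = 33/20264 - 3635/29323 = -72691981/594201272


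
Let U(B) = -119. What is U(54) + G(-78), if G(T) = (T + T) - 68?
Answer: -343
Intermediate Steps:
G(T) = -68 + 2*T (G(T) = 2*T - 68 = -68 + 2*T)
U(54) + G(-78) = -119 + (-68 + 2*(-78)) = -119 + (-68 - 156) = -119 - 224 = -343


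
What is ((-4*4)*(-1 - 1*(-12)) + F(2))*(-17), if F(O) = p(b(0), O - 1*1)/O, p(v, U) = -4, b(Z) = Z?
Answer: 3026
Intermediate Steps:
F(O) = -4/O
((-4*4)*(-1 - 1*(-12)) + F(2))*(-17) = ((-4*4)*(-1 - 1*(-12)) - 4/2)*(-17) = (-16*(-1 + 12) - 4*½)*(-17) = (-16*11 - 2)*(-17) = (-176 - 2)*(-17) = -178*(-17) = 3026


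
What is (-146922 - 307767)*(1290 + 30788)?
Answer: -14585513742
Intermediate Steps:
(-146922 - 307767)*(1290 + 30788) = -454689*32078 = -14585513742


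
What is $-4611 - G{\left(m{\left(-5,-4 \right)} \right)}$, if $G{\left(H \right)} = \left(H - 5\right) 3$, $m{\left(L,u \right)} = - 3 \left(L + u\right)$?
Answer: $-4677$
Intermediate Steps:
$m{\left(L,u \right)} = - 3 L - 3 u$
$G{\left(H \right)} = -15 + 3 H$ ($G{\left(H \right)} = \left(-5 + H\right) 3 = -15 + 3 H$)
$-4611 - G{\left(m{\left(-5,-4 \right)} \right)} = -4611 - \left(-15 + 3 \left(\left(-3\right) \left(-5\right) - -12\right)\right) = -4611 - \left(-15 + 3 \left(15 + 12\right)\right) = -4611 - \left(-15 + 3 \cdot 27\right) = -4611 - \left(-15 + 81\right) = -4611 - 66 = -4677$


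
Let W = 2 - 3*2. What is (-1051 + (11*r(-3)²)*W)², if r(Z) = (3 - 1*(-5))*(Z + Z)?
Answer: 10491290329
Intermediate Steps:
r(Z) = 16*Z (r(Z) = (3 + 5)*(2*Z) = 8*(2*Z) = 16*Z)
W = -4 (W = 2 - 6 = -4)
(-1051 + (11*r(-3)²)*W)² = (-1051 + (11*(16*(-3))²)*(-4))² = (-1051 + (11*(-48)²)*(-4))² = (-1051 + (11*2304)*(-4))² = (-1051 + 25344*(-4))² = (-1051 - 101376)² = (-102427)² = 10491290329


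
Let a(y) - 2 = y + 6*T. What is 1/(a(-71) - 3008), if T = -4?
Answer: -1/3101 ≈ -0.00032248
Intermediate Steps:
a(y) = -22 + y (a(y) = 2 + (y + 6*(-4)) = 2 + (y - 24) = 2 + (-24 + y) = -22 + y)
1/(a(-71) - 3008) = 1/((-22 - 71) - 3008) = 1/(-93 - 3008) = 1/(-3101) = -1/3101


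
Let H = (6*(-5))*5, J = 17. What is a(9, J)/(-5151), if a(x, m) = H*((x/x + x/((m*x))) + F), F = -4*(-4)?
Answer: 14500/29189 ≈ 0.49676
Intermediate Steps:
H = -150 (H = -30*5 = -150)
F = 16
a(x, m) = -2550 - 150/m (a(x, m) = -150*((x/x + x/((m*x))) + 16) = -150*((1 + x*(1/(m*x))) + 16) = -150*((1 + 1/m) + 16) = -150*(17 + 1/m) = -2550 - 150/m)
a(9, J)/(-5151) = (-2550 - 150/17)/(-5151) = (-2550 - 150*1/17)*(-1/5151) = (-2550 - 150/17)*(-1/5151) = -43500/17*(-1/5151) = 14500/29189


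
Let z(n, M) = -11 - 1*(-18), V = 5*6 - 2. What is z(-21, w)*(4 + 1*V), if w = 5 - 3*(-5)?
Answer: 224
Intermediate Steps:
V = 28 (V = 30 - 2 = 28)
w = 20 (w = 5 + 15 = 20)
z(n, M) = 7 (z(n, M) = -11 + 18 = 7)
z(-21, w)*(4 + 1*V) = 7*(4 + 1*28) = 7*(4 + 28) = 7*32 = 224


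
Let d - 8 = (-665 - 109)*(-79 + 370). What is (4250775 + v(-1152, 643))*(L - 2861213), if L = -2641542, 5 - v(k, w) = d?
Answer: -24630364396530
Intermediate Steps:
d = -225226 (d = 8 + (-665 - 109)*(-79 + 370) = 8 - 774*291 = 8 - 225234 = -225226)
v(k, w) = 225231 (v(k, w) = 5 - 1*(-225226) = 5 + 225226 = 225231)
(4250775 + v(-1152, 643))*(L - 2861213) = (4250775 + 225231)*(-2641542 - 2861213) = 4476006*(-5502755) = -24630364396530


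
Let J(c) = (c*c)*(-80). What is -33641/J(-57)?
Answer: 33641/259920 ≈ 0.12943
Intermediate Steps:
J(c) = -80*c**2 (J(c) = c**2*(-80) = -80*c**2)
-33641/J(-57) = -33641/((-80*(-57)**2)) = -33641/((-80*3249)) = -33641/(-259920) = -33641*(-1/259920) = 33641/259920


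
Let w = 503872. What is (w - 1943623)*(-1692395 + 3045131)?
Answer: -1947603008736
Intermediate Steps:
(w - 1943623)*(-1692395 + 3045131) = (503872 - 1943623)*(-1692395 + 3045131) = -1439751*1352736 = -1947603008736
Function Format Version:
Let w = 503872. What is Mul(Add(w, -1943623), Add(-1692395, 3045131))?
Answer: -1947603008736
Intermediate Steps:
Mul(Add(w, -1943623), Add(-1692395, 3045131)) = Mul(Add(503872, -1943623), Add(-1692395, 3045131)) = Mul(-1439751, 1352736) = -1947603008736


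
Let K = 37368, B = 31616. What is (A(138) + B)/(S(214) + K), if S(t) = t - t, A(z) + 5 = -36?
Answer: 10525/12456 ≈ 0.84497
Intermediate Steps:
A(z) = -41 (A(z) = -5 - 36 = -41)
S(t) = 0
(A(138) + B)/(S(214) + K) = (-41 + 31616)/(0 + 37368) = 31575/37368 = 31575*(1/37368) = 10525/12456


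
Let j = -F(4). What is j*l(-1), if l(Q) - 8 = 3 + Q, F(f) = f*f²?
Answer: -640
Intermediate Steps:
F(f) = f³
l(Q) = 11 + Q (l(Q) = 8 + (3 + Q) = 11 + Q)
j = -64 (j = -1*4³ = -1*64 = -64)
j*l(-1) = -64*(11 - 1) = -64*10 = -640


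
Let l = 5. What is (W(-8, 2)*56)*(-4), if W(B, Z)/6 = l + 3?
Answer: -10752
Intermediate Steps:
W(B, Z) = 48 (W(B, Z) = 6*(5 + 3) = 6*8 = 48)
(W(-8, 2)*56)*(-4) = (48*56)*(-4) = 2688*(-4) = -10752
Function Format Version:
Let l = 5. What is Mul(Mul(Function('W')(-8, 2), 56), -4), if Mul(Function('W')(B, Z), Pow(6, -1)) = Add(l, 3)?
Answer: -10752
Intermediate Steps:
Function('W')(B, Z) = 48 (Function('W')(B, Z) = Mul(6, Add(5, 3)) = Mul(6, 8) = 48)
Mul(Mul(Function('W')(-8, 2), 56), -4) = Mul(Mul(48, 56), -4) = Mul(2688, -4) = -10752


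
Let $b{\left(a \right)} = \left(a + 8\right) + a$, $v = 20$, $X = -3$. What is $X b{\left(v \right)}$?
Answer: $-144$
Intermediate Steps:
$b{\left(a \right)} = 8 + 2 a$ ($b{\left(a \right)} = \left(8 + a\right) + a = 8 + 2 a$)
$X b{\left(v \right)} = - 3 \left(8 + 2 \cdot 20\right) = - 3 \left(8 + 40\right) = \left(-3\right) 48 = -144$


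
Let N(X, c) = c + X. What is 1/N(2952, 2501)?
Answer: 1/5453 ≈ 0.00018339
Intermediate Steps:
N(X, c) = X + c
1/N(2952, 2501) = 1/(2952 + 2501) = 1/5453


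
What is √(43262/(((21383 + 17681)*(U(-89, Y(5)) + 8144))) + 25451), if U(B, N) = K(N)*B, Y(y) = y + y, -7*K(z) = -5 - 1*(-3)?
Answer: √7839594603184791209530/555001780 ≈ 159.53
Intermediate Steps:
K(z) = 2/7 (K(z) = -(-5 - 1*(-3))/7 = -(-5 + 3)/7 = -⅐*(-2) = 2/7)
Y(y) = 2*y
U(B, N) = 2*B/7
√(43262/(((21383 + 17681)*(U(-89, Y(5)) + 8144))) + 25451) = √(43262/(((21383 + 17681)*((2/7)*(-89) + 8144))) + 25451) = √(43262/((39064*(-178/7 + 8144))) + 25451) = √(43262/((39064*(56830/7))) + 25451) = √(43262/(2220007120/7) + 25451) = √(43262*(7/2220007120) + 25451) = √(151417/1110003560 + 25451) = √(28250700756977/1110003560) = √7839594603184791209530/555001780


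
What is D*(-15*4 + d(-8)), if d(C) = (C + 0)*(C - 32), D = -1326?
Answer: -344760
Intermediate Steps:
d(C) = C*(-32 + C)
D*(-15*4 + d(-8)) = -1326*(-15*4 - 8*(-32 - 8)) = -1326*(-60 - 8*(-40)) = -1326*(-60 + 320) = -1326*260 = -344760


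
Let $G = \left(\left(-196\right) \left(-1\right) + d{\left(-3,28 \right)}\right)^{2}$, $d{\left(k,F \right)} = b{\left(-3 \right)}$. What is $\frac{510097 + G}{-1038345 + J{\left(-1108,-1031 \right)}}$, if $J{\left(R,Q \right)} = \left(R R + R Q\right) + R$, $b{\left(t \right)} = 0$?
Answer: $\frac{548513}{1330559} \approx 0.41224$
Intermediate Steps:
$d{\left(k,F \right)} = 0$
$J{\left(R,Q \right)} = R + R^{2} + Q R$ ($J{\left(R,Q \right)} = \left(R^{2} + Q R\right) + R = R + R^{2} + Q R$)
$G = 38416$ ($G = \left(\left(-196\right) \left(-1\right) + 0\right)^{2} = \left(196 + 0\right)^{2} = 196^{2} = 38416$)
$\frac{510097 + G}{-1038345 + J{\left(-1108,-1031 \right)}} = \frac{510097 + 38416}{-1038345 - 1108 \left(1 - 1031 - 1108\right)} = \frac{548513}{-1038345 - -2368904} = \frac{548513}{-1038345 + 2368904} = \frac{548513}{1330559}$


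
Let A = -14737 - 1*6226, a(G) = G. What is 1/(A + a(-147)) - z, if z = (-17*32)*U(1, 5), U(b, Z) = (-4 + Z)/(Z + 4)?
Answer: 11483831/189990 ≈ 60.444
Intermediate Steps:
U(b, Z) = (-4 + Z)/(4 + Z)
A = -20963 (A = -14737 - 6226 = -20963)
z = -544/9 (z = (-17*32)*((-4 + 5)/(4 + 5)) = -544/9 ≈ -60.444)
1/(A + a(-147)) - z = 1/(-20963 - 147) - 1*(-544/9) = 1/(-21110) + 544/9 = -1/21110 + 544/9 = 11483831/189990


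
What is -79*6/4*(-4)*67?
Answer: 31758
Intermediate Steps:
-79*6/4*(-4)*67 = -79*(1/4)*6*(-4)*67 = -237*(-4)/2*67 = -79*(-6)*67 = 474*67 = 31758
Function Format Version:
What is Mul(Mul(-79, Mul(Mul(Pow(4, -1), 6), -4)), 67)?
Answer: 31758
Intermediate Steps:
Mul(Mul(-79, Mul(Mul(Pow(4, -1), 6), -4)), 67) = Mul(Mul(-79, Mul(Mul(Rational(1, 4), 6), -4)), 67) = Mul(Mul(-79, Mul(Rational(3, 2), -4)), 67) = Mul(Mul(-79, -6), 67) = Mul(474, 67) = 31758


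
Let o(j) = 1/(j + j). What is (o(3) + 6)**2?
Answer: 1369/36 ≈ 38.028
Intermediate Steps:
o(j) = 1/(2*j)
(o(3) + 6)**2 = ((1/2)/3 + 6)**2 = ((1/2)*(1/3) + 6)**2 = (1/6 + 6)**2 = (37/6)**2 = 1369/36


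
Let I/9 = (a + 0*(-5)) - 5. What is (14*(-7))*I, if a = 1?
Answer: 3528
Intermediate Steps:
I = -36 (I = 9*((1 + 0*(-5)) - 5) = 9*((1 + 0) - 5) = 9*(1 - 5) = 9*(-4) = -36)
(14*(-7))*I = (14*(-7))*(-36) = -98*(-36) = 3528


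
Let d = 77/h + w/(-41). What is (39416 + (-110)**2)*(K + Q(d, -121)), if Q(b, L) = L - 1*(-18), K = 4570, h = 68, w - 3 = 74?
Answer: 230121972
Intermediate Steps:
w = 77 (w = 3 + 74 = 77)
d = -2079/2788 (d = 77/68 + 77/(-41) = 77*(1/68) + 77*(-1/41) = 77/68 - 77/41 = -2079/2788 ≈ -0.74570)
Q(b, L) = 18 + L (Q(b, L) = L + 18 = 18 + L)
(39416 + (-110)**2)*(K + Q(d, -121)) = (39416 + (-110)**2)*(4570 + (18 - 121)) = (39416 + 12100)*(4570 - 103) = 51516*4467 = 230121972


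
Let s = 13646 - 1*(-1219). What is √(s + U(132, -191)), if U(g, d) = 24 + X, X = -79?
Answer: √14810 ≈ 121.70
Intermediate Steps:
U(g, d) = -55 (U(g, d) = 24 - 79 = -55)
s = 14865 (s = 13646 + 1219 = 14865)
√(s + U(132, -191)) = √(14865 - 55) = √14810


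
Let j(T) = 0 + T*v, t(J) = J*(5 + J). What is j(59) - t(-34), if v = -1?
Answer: -1045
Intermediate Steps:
j(T) = -T (j(T) = 0 + T*(-1) = 0 - T = -T)
j(59) - t(-34) = -1*59 - (-34)*(5 - 34) = -59 - (-34)*(-29) = -59 - 1*986 = -59 - 986 = -1045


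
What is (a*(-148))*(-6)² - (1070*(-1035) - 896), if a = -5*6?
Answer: 1268186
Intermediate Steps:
a = -30
(a*(-148))*(-6)² - (1070*(-1035) - 896) = -30*(-148)*(-6)² - (1070*(-1035) - 896) = 4440*36 - (-1107450 - 896) = 159840 - 1*(-1108346) = 159840 + 1108346 = 1268186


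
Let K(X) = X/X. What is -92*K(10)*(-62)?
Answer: 5704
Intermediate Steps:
K(X) = 1
-92*K(10)*(-62) = -92*1*(-62) = -92*(-62) = 5704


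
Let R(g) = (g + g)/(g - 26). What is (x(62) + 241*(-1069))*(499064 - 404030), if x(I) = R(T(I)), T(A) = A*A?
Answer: -46738663652178/1909 ≈ -2.4483e+10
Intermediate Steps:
T(A) = A**2
R(g) = 2*g/(-26 + g) (R(g) = (2*g)/(-26 + g) = 2*g/(-26 + g))
x(I) = 2*I**2/(-26 + I**2)
(x(62) + 241*(-1069))*(499064 - 404030) = (2*62**2/(-26 + 62**2) + 241*(-1069))*(499064 - 404030) = (2*3844/(-26 + 3844) - 257629)*95034 = (2*3844/3818 - 257629)*95034 = (2*3844*(1/3818) - 257629)*95034 = (3844/1909 - 257629)*95034 = -491809917/1909*95034 = -46738663652178/1909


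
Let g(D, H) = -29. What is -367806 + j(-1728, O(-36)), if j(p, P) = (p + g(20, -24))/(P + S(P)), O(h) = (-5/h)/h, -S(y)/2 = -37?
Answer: -35274504666/95899 ≈ -3.6783e+5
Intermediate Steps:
S(y) = 74 (S(y) = -2*(-37) = 74)
O(h) = -5/h²
j(p, P) = (-29 + p)/(74 + P) (j(p, P) = (p - 29)/(P + 74) = (-29 + p)/(74 + P))
-367806 + j(-1728, O(-36)) = -367806 + (-29 - 1728)/(74 - 5/(-36)²) = -367806 - 1757/(74 - 5*1/1296) = -367806 - 1757/(74 - 5/1296) = -367806 - 1757/(95899/1296) = -367806 + (1296/95899)*(-1757) = -367806 - 2277072/95899 = -35274504666/95899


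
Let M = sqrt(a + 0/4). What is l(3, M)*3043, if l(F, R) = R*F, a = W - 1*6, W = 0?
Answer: 9129*I*sqrt(6) ≈ 22361.0*I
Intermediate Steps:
a = -6 (a = 0 - 1*6 = 0 - 6 = -6)
M = I*sqrt(6) (M = sqrt(-6 + 0/4) = sqrt(-6 + 0*(1/4)) = sqrt(-6 + 0) = sqrt(-6) = I*sqrt(6) ≈ 2.4495*I)
l(F, R) = F*R
l(3, M)*3043 = (3*(I*sqrt(6)))*3043 = (3*I*sqrt(6))*3043 = 9129*I*sqrt(6)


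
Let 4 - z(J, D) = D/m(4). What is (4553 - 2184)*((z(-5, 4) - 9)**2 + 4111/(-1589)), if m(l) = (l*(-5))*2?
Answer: 8064286841/158900 ≈ 50751.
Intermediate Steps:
m(l) = -10*l (m(l) = -5*l*2 = -10*l)
z(J, D) = 4 + D/40 (z(J, D) = 4 - D/((-10*4)) = 4 - D/(-40) = 4 - D*(-1)/40 = 4 - (-1)*D/40 = 4 + D/40)
(4553 - 2184)*((z(-5, 4) - 9)**2 + 4111/(-1589)) = (4553 - 2184)*(((4 + (1/40)*4) - 9)**2 + 4111/(-1589)) = 2369*(((4 + 1/10) - 9)**2 + 4111*(-1/1589)) = 2369*((41/10 - 9)**2 - 4111/1589) = 2369*((-49/10)**2 - 4111/1589) = 2369*(2401/100 - 4111/1589) = 2369*(3404089/158900) = 8064286841/158900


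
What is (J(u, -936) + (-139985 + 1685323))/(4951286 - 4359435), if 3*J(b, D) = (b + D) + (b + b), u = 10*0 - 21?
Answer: 1545005/591851 ≈ 2.6105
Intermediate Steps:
u = -21 (u = 0 - 21 = -21)
J(b, D) = b + D/3 (J(b, D) = ((b + D) + (b + b))/3 = ((D + b) + 2*b)/3 = (D + 3*b)/3 = b + D/3)
(J(u, -936) + (-139985 + 1685323))/(4951286 - 4359435) = ((-21 + (⅓)*(-936)) + (-139985 + 1685323))/(4951286 - 4359435) = ((-21 - 312) + 1545338)/591851 = (-333 + 1545338)*(1/591851) = 1545005*(1/591851) = 1545005/591851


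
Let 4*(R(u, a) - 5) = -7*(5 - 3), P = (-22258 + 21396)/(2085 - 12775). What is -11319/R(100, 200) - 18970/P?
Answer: -104646976/431 ≈ -2.4280e+5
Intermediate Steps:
P = 431/5345 (P = -862/(-10690) = -862*(-1/10690) = 431/5345 ≈ 0.080636)
R(u, a) = 3/2 (R(u, a) = 5 + (-7*(5 - 3))/4 = 5 + (-7*2)/4 = 5 + (¼)*(-14) = 5 - 7/2 = 3/2)
-11319/R(100, 200) - 18970/P = -11319/3/2 - 18970/431/5345 = -11319*⅔ - 18970*5345/431 = -7546 - 101394650/431 = -104646976/431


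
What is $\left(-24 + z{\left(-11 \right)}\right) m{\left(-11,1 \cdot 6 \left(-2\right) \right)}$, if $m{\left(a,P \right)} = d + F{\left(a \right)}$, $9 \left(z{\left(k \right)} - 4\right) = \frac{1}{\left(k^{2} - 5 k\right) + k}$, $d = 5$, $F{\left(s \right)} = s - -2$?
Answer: $\frac{118796}{1485} \approx 79.997$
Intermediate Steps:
$F{\left(s \right)} = 2 + s$ ($F{\left(s \right)} = s + 2 = 2 + s$)
$z{\left(k \right)} = 4 + \frac{1}{9 \left(k^{2} - 4 k\right)}$ ($z{\left(k \right)} = 4 + \frac{1}{9 \left(\left(k^{2} - 5 k\right) + k\right)} = 4 + \frac{1}{9 \left(k^{2} - 4 k\right)}$)
$m{\left(a,P \right)} = 7 + a$ ($m{\left(a,P \right)} = 5 + \left(2 + a\right) = 7 + a$)
$\left(-24 + z{\left(-11 \right)}\right) m{\left(-11,1 \cdot 6 \left(-2\right) \right)} = \left(-24 + \frac{1 - -1584 + 36 \left(-11\right)^{2}}{9 \left(-11\right) \left(-4 - 11\right)}\right) \left(7 - 11\right) = \left(-24 + \frac{1}{9} \left(- \frac{1}{11}\right) \frac{1}{-15} \left(1 + 1584 + 36 \cdot 121\right)\right) \left(-4\right) = \left(-24 + \frac{1}{9} \left(- \frac{1}{11}\right) \left(- \frac{1}{15}\right) \left(1 + 1584 + 4356\right)\right) \left(-4\right) = \left(-24 + \frac{1}{9} \left(- \frac{1}{11}\right) \left(- \frac{1}{15}\right) 5941\right) \left(-4\right) = \left(-24 + \frac{5941}{1485}\right) \left(-4\right) = \left(- \frac{29699}{1485}\right) \left(-4\right) = \frac{118796}{1485}$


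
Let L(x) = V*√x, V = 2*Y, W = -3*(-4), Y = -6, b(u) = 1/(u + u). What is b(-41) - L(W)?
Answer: -1/82 + 24*√3 ≈ 41.557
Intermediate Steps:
b(u) = 1/(2*u)
W = 12
V = -12 (V = 2*(-6) = -12)
L(x) = -12*√x
b(-41) - L(W) = (½)/(-41) - (-12)*√12 = (½)*(-1/41) - (-12)*2*√3 = -1/82 - (-24)*√3 = -1/82 + 24*√3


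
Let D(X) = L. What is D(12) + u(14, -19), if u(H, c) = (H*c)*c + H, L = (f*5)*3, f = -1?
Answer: 5053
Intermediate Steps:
L = -15 (L = -1*5*3 = -5*3 = -15)
D(X) = -15
u(H, c) = H + H*c**2 (u(H, c) = H*c**2 + H = H + H*c**2)
D(12) + u(14, -19) = -15 + 14*(1 + (-19)**2) = -15 + 14*(1 + 361) = -15 + 14*362 = -15 + 5068 = 5053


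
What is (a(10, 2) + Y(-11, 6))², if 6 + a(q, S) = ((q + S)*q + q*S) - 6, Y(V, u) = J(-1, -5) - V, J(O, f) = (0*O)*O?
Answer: 19321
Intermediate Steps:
J(O, f) = 0 (J(O, f) = 0*O = 0)
Y(V, u) = -V (Y(V, u) = 0 - V = -V)
a(q, S) = -12 + S*q + q*(S + q) (a(q, S) = -6 + (((q + S)*q + q*S) - 6) = -6 + (((S + q)*q + S*q) - 6) = -6 + ((q*(S + q) + S*q) - 6) = -6 + ((S*q + q*(S + q)) - 6) = -6 + (-6 + S*q + q*(S + q)) = -12 + S*q + q*(S + q))
(a(10, 2) + Y(-11, 6))² = ((-12 + 10² + 2*2*10) - 1*(-11))² = ((-12 + 100 + 40) + 11)² = (128 + 11)² = 139² = 19321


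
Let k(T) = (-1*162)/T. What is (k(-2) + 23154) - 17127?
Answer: 6108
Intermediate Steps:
k(T) = -162/T
(k(-2) + 23154) - 17127 = (-162/(-2) + 23154) - 17127 = (-162*(-1/2) + 23154) - 17127 = (81 + 23154) - 17127 = 23235 - 17127 = 6108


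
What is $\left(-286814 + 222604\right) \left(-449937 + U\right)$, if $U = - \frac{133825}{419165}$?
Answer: $\frac{2421975213314060}{83833} \approx 2.889 \cdot 10^{10}$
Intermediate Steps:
$U = - \frac{26765}{83833}$ ($U = \left(-133825\right) \frac{1}{419165} = - \frac{26765}{83833} \approx -0.31927$)
$\left(-286814 + 222604\right) \left(-449937 + U\right) = \left(-286814 + 222604\right) \left(-449937 - \frac{26765}{83833}\right) = \left(-64210\right) \left(- \frac{37719595286}{83833}\right) = \frac{2421975213314060}{83833}$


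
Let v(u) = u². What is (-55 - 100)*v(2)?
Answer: -620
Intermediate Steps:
(-55 - 100)*v(2) = (-55 - 100)*2² = -155*4 = -620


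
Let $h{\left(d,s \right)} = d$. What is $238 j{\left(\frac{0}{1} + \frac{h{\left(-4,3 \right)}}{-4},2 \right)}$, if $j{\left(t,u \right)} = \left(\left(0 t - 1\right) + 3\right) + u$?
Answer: $952$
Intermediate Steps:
$j{\left(t,u \right)} = 2 + u$ ($j{\left(t,u \right)} = \left(\left(0 - 1\right) + 3\right) + u = \left(-1 + 3\right) + u = 2 + u$)
$238 j{\left(\frac{0}{1} + \frac{h{\left(-4,3 \right)}}{-4},2 \right)} = 238 \left(2 + 2\right) = 238 \cdot 4 = 952$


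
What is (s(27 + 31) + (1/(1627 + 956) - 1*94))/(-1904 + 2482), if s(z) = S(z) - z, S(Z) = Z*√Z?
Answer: -23095/87822 + 29*√58/289 ≈ 0.50124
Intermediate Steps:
S(Z) = Z^(3/2)
s(z) = z^(3/2) - z
(s(27 + 31) + (1/(1627 + 956) - 1*94))/(-1904 + 2482) = (((27 + 31)^(3/2) - (27 + 31)) + (1/(1627 + 956) - 1*94))/(-1904 + 2482) = ((58^(3/2) - 1*58) + (1/2583 - 94))/578 = ((58*√58 - 58) + (1/2583 - 94))*(1/578) = ((-58 + 58*√58) - 242801/2583)*(1/578) = (-392615/2583 + 58*√58)*(1/578) = -23095/87822 + 29*√58/289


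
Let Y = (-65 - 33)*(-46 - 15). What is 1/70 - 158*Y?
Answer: -66116679/70 ≈ -9.4452e+5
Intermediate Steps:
Y = 5978 (Y = -98*(-61) = 5978)
1/70 - 158*Y = 1/70 - 158*5978 = 1/70 - 944524 = -66116679/70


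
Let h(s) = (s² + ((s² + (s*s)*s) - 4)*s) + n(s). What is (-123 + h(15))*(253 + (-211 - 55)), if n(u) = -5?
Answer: -702481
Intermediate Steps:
h(s) = -5 + s² + s*(-4 + s² + s³) (h(s) = (s² + ((s² + (s*s)*s) - 4)*s) - 5 = (s² + ((s² + s²*s) - 4)*s) - 5 = (s² + ((s² + s³) - 4)*s) - 5 = (s² + (-4 + s² + s³)*s) - 5 = (s² + s*(-4 + s² + s³)) - 5 = -5 + s² + s*(-4 + s² + s³))
(-123 + h(15))*(253 + (-211 - 55)) = (-123 + (-5 + 15² + 15³ + 15⁴ - 4*15))*(253 + (-211 - 55)) = (-123 + (-5 + 225 + 3375 + 50625 - 60))*(253 - 266) = (-123 + 54160)*(-13) = 54037*(-13) = -702481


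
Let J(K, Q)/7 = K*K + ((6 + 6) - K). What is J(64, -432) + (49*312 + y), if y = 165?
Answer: 43761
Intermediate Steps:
J(K, Q) = 84 - 7*K + 7*K² (J(K, Q) = 7*(K*K + ((6 + 6) - K)) = 7*(K² + (12 - K)) = 7*(12 + K² - K) = 84 - 7*K + 7*K²)
J(64, -432) + (49*312 + y) = (84 - 7*64 + 7*64²) + (49*312 + 165) = (84 - 448 + 7*4096) + (15288 + 165) = (84 - 448 + 28672) + 15453 = 28308 + 15453 = 43761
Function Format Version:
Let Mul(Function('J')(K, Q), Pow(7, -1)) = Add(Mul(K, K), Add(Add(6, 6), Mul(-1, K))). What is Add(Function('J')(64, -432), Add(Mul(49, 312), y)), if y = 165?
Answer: 43761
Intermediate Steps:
Function('J')(K, Q) = Add(84, Mul(-7, K), Mul(7, Pow(K, 2))) (Function('J')(K, Q) = Mul(7, Add(Mul(K, K), Add(Add(6, 6), Mul(-1, K)))) = Mul(7, Add(Pow(K, 2), Add(12, Mul(-1, K)))) = Mul(7, Add(12, Pow(K, 2), Mul(-1, K))) = Add(84, Mul(-7, K), Mul(7, Pow(K, 2))))
Add(Function('J')(64, -432), Add(Mul(49, 312), y)) = Add(Add(84, Mul(-7, 64), Mul(7, Pow(64, 2))), Add(Mul(49, 312), 165)) = Add(Add(84, -448, Mul(7, 4096)), Add(15288, 165)) = Add(Add(84, -448, 28672), 15453) = Add(28308, 15453) = 43761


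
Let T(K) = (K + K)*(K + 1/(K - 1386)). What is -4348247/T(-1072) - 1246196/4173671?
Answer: -25824203344333197/11789349041087824 ≈ -2.1905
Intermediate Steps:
T(K) = 2*K*(K + 1/(-1386 + K)) (T(K) = (2*K)*(K + 1/(-1386 + K)) = 2*K*(K + 1/(-1386 + K)))
-4348247/T(-1072) - 1246196/4173671 = -4348247*(-(-1386 - 1072)/(2144*(1 + (-1072)**2 - 1386*(-1072)))) - 1246196/4173671 = -4348247*1229/(1072*(1 + 1149184 + 1485792)) - 1246196*1/4173671 = -4348247/(2*(-1072)*(-1/2458)*2634977) - 1246196/4173671 = -4348247/2824695344/1229 - 1246196/4173671 = -4348247*1229/2824695344 - 1246196/4173671 = -5343995563/2824695344 - 1246196/4173671 = -25824203344333197/11789349041087824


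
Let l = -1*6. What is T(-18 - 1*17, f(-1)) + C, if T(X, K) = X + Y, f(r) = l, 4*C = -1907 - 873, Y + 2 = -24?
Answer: -756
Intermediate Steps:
Y = -26 (Y = -2 - 24 = -26)
C = -695 (C = (-1907 - 873)/4 = (¼)*(-2780) = -695)
l = -6
f(r) = -6
T(X, K) = -26 + X (T(X, K) = X - 26 = -26 + X)
T(-18 - 1*17, f(-1)) + C = (-26 + (-18 - 1*17)) - 695 = (-26 + (-18 - 17)) - 695 = (-26 - 35) - 695 = -61 - 695 = -756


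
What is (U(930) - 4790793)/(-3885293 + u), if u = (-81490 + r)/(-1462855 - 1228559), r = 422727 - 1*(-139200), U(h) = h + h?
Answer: 12889001321262/10456932454739 ≈ 1.2326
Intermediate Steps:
U(h) = 2*h
r = 561927 (r = 422727 + 139200 = 561927)
u = -480437/2691414 (u = (-81490 + 561927)/(-1462855 - 1228559) = 480437/(-2691414) = 480437*(-1/2691414) = -480437/2691414 ≈ -0.17851)
(U(930) - 4790793)/(-3885293 + u) = (2*930 - 4790793)/(-3885293 - 480437/2691414) = (1860 - 4790793)/(-10456932454739/2691414) = -4788933*(-2691414/10456932454739) = 12889001321262/10456932454739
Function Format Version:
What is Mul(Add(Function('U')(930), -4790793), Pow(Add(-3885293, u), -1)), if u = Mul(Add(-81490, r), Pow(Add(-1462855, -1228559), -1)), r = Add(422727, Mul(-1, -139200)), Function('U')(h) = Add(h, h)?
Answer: Rational(12889001321262, 10456932454739) ≈ 1.2326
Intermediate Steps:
Function('U')(h) = Mul(2, h)
r = 561927 (r = Add(422727, 139200) = 561927)
u = Rational(-480437, 2691414) (u = Mul(Add(-81490, 561927), Pow(Add(-1462855, -1228559), -1)) = Mul(480437, Pow(-2691414, -1)) = Mul(480437, Rational(-1, 2691414)) = Rational(-480437, 2691414) ≈ -0.17851)
Mul(Add(Function('U')(930), -4790793), Pow(Add(-3885293, u), -1)) = Mul(Add(Mul(2, 930), -4790793), Pow(Add(-3885293, Rational(-480437, 2691414)), -1)) = Mul(Add(1860, -4790793), Pow(Rational(-10456932454739, 2691414), -1)) = Mul(-4788933, Rational(-2691414, 10456932454739)) = Rational(12889001321262, 10456932454739)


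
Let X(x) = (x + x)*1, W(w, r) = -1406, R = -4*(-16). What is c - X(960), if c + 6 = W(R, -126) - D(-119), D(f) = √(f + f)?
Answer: -3332 - I*√238 ≈ -3332.0 - 15.427*I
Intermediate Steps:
R = 64
D(f) = √2*√f (D(f) = √(2*f) = √2*√f)
X(x) = 2*x (X(x) = (2*x)*1 = 2*x)
c = -1412 - I*√238 (c = -6 + (-1406 - √2*√(-119)) = -6 + (-1406 - √2*I*√119) = -6 + (-1406 - I*√238) = -1412 - I*√238 ≈ -1412.0 - 15.427*I)
c - X(960) = (-1412 - I*√238) - 2*960 = (-1412 - I*√238) - 1*1920 = (-1412 - I*√238) - 1920 = -3332 - I*√238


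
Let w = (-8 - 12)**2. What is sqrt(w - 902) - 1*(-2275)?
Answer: 2275 + I*sqrt(502) ≈ 2275.0 + 22.405*I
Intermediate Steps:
w = 400 (w = (-20)**2 = 400)
sqrt(w - 902) - 1*(-2275) = sqrt(400 - 902) - 1*(-2275) = sqrt(-502) + 2275 = I*sqrt(502) + 2275 = 2275 + I*sqrt(502)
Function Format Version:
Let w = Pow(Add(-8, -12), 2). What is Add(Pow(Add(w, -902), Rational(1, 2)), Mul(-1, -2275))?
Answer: Add(2275, Mul(I, Pow(502, Rational(1, 2)))) ≈ Add(2275.0, Mul(22.405, I))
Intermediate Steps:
w = 400 (w = Pow(-20, 2) = 400)
Add(Pow(Add(w, -902), Rational(1, 2)), Mul(-1, -2275)) = Add(Pow(Add(400, -902), Rational(1, 2)), Mul(-1, -2275)) = Add(Pow(-502, Rational(1, 2)), 2275) = Add(Mul(I, Pow(502, Rational(1, 2))), 2275) = Add(2275, Mul(I, Pow(502, Rational(1, 2))))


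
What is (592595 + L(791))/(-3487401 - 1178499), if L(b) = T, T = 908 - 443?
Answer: -29653/233295 ≈ -0.12711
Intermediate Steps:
T = 465
L(b) = 465
(592595 + L(791))/(-3487401 - 1178499) = (592595 + 465)/(-3487401 - 1178499) = 593060/(-4665900) = 593060*(-1/4665900) = -29653/233295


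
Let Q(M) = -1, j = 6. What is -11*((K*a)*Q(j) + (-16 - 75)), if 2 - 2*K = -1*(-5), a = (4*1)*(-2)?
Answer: 1133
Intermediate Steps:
a = -8 (a = 4*(-2) = -8)
K = -3/2 (K = 1 - (-1)*(-5)/2 = 1 - ½*5 = 1 - 5/2 = -3/2 ≈ -1.5000)
-11*((K*a)*Q(j) + (-16 - 75)) = -11*(-3/2*(-8)*(-1) + (-16 - 75)) = -11*(12*(-1) - 91) = -11*(-12 - 91) = -11*(-103) = 1133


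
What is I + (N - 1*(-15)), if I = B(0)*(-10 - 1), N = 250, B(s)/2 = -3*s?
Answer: 265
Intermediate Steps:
B(s) = -6*s (B(s) = 2*(-3*s) = -6*s)
I = 0 (I = (-6*0)*(-10 - 1) = 0*(-11) = 0)
I + (N - 1*(-15)) = 0 + (250 - 1*(-15)) = 0 + (250 + 15) = 0 + 265 = 265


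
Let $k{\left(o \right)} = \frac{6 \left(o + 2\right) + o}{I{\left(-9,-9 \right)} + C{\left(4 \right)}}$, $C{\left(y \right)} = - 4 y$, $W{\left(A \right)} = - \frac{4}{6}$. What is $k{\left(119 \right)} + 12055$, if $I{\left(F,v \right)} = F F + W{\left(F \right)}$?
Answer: $\frac{2329150}{193} \approx 12068.0$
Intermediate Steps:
$W{\left(A \right)} = - \frac{2}{3}$ ($W{\left(A \right)} = \left(-4\right) \frac{1}{6} = - \frac{2}{3}$)
$I{\left(F,v \right)} = - \frac{2}{3} + F^{2}$ ($I{\left(F,v \right)} = F F - \frac{2}{3} = F^{2} - \frac{2}{3} = - \frac{2}{3} + F^{2}$)
$k{\left(o \right)} = \frac{36}{193} + \frac{21 o}{193}$ ($k{\left(o \right)} = \frac{6 \left(o + 2\right) + o}{\left(- \frac{2}{3} + \left(-9\right)^{2}\right) - 16} = \frac{6 \left(2 + o\right) + o}{\left(- \frac{2}{3} + 81\right) - 16} = \frac{\left(12 + 6 o\right) + o}{\frac{241}{3} - 16} = \frac{12 + 7 o}{\frac{193}{3}} = \left(12 + 7 o\right) \frac{3}{193} = \frac{36}{193} + \frac{21 o}{193}$)
$k{\left(119 \right)} + 12055 = \left(\frac{36}{193} + \frac{21}{193} \cdot 119\right) + 12055 = \left(\frac{36}{193} + \frac{2499}{193}\right) + 12055 = \frac{2535}{193} + 12055 = \frac{2329150}{193}$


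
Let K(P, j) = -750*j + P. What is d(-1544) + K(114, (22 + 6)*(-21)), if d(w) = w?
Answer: 439570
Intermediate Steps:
K(P, j) = P - 750*j
d(-1544) + K(114, (22 + 6)*(-21)) = -1544 + (114 - 750*(22 + 6)*(-21)) = -1544 + (114 - 21000*(-21)) = -1544 + (114 - 750*(-588)) = -1544 + (114 + 441000) = -1544 + 441114 = 439570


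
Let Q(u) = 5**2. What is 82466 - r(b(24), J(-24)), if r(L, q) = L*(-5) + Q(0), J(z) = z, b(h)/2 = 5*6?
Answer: 82741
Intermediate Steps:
b(h) = 60 (b(h) = 2*(5*6) = 2*30 = 60)
Q(u) = 25
r(L, q) = 25 - 5*L (r(L, q) = L*(-5) + 25 = -5*L + 25 = 25 - 5*L)
82466 - r(b(24), J(-24)) = 82466 - (25 - 5*60) = 82466 - (25 - 300) = 82466 - 1*(-275) = 82466 + 275 = 82741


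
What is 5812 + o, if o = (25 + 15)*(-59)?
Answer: 3452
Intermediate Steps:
o = -2360 (o = 40*(-59) = -2360)
5812 + o = 5812 - 2360 = 3452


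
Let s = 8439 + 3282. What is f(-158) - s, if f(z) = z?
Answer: -11879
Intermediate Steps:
s = 11721
f(-158) - s = -158 - 1*11721 = -158 - 11721 = -11879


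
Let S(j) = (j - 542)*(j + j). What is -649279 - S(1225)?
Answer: -2322629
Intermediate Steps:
S(j) = 2*j*(-542 + j) (S(j) = (-542 + j)*(2*j) = 2*j*(-542 + j))
-649279 - S(1225) = -649279 - 2*1225*(-542 + 1225) = -649279 - 2*1225*683 = -649279 - 1*1673350 = -649279 - 1673350 = -2322629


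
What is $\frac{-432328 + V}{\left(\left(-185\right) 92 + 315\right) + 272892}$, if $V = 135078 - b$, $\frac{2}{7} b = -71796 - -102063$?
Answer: $- \frac{806369}{512374} \approx -1.5738$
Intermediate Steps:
$b = \frac{211869}{2}$ ($b = \frac{7 \left(-71796 - -102063\right)}{2} = \frac{7 \left(-71796 + 102063\right)}{2} = \frac{7}{2} \cdot 30267 = \frac{211869}{2} \approx 1.0593 \cdot 10^{5}$)
$V = \frac{58287}{2}$ ($V = 135078 - \frac{211869}{2} = \frac{58287}{2} \approx 29144.0$)
$\frac{-432328 + V}{\left(\left(-185\right) 92 + 315\right) + 272892} = \frac{-432328 + \frac{58287}{2}}{\left(\left(-185\right) 92 + 315\right) + 272892} = - \frac{806369}{2 \left(\left(-17020 + 315\right) + 272892\right)} = - \frac{806369}{2 \left(-16705 + 272892\right)} = - \frac{806369}{2 \cdot 256187} = \left(- \frac{806369}{2}\right) \frac{1}{256187} = - \frac{806369}{512374}$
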